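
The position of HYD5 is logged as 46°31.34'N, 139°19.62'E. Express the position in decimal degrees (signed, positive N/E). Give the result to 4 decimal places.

+46.5223°, +139.3270°

lat: 46.5223° N → +46.5223°
lon: 139.3270° E → +139.3270°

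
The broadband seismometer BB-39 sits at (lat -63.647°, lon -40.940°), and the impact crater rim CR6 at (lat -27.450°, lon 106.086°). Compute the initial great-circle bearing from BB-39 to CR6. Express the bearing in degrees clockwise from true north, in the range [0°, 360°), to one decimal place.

151.0°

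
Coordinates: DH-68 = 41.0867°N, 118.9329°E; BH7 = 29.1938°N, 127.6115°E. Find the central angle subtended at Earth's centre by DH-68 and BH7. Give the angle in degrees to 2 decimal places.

13.83°

Δφ = -11.8929°,  Δλ = 8.6786°
a = sin²(Δφ/2) + cos φ₁ cos φ₂ sin²(Δλ/2) = 0.014500
c = 2·arcsin(√a) = 0.241414 rad = 13.8320°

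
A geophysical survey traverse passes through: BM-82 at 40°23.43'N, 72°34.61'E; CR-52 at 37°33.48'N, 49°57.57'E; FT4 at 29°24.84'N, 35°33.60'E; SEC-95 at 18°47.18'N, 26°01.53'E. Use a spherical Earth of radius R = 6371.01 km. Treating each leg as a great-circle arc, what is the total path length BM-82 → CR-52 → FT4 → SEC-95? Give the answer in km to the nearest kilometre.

5111 km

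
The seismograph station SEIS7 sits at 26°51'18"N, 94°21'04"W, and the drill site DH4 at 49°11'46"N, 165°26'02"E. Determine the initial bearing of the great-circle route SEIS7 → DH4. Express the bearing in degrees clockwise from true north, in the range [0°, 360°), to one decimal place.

318.5°

SEIS7: φ = +26.85500°, λ = -94.35111°
DH4: φ = +49.19611°, λ = +165.43389°
Δλ = -100.2150°
y = sin Δλ · cos φ₂ = -0.643114
x = cos φ₁ sin φ₂ − sin φ₁ cos φ₂ cos Δλ = 0.727666
θ = atan2(y, x) = -41.4704° → 318.5296° (mod 360°)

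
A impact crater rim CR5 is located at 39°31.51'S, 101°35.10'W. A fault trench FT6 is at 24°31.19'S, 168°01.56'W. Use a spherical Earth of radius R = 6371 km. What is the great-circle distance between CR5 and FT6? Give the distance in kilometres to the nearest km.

6338 km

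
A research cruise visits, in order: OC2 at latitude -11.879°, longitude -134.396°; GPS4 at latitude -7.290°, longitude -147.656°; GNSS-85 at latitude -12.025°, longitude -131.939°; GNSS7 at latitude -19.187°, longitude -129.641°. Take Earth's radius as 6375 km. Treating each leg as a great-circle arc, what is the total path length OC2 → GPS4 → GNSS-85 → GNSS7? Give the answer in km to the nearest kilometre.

4177 km

OC2→GPS4: c = 0.241772 rad, d = 1541.29 km
GPS4→GNSS-85: c = 0.282668 rad, d = 1802.01 km
GNSS-85→GNSS7: c = 0.130824 rad, d = 834.00 km
Total = 1541.29 + 1802.01 + 834.00 = 4177.31 km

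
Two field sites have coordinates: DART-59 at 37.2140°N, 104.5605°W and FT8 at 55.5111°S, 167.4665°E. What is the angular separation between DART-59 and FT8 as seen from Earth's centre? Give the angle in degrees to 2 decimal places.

118.85°

Δφ = -92.7251°,  Δλ = -87.9730°
a = sin²(Δφ/2) + cos φ₁ cos φ₂ sin²(Δλ/2) = 0.741271
c = 2·arcsin(√a) = 2.074351 rad = 118.8516°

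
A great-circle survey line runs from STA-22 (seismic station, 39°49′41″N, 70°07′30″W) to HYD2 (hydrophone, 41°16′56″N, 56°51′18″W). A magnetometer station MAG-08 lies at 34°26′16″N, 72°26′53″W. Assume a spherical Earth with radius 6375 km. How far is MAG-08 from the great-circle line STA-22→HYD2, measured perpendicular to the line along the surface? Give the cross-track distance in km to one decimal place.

536.5 km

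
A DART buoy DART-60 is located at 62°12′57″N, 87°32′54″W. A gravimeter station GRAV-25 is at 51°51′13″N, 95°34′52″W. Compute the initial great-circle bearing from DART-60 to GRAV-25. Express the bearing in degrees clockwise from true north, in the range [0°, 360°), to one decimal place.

DART-60: φ = +62.21583°, λ = -87.54833°
GRAV-25: φ = +51.85361°, λ = -95.58111°
Δλ = -8.0328°
y = sin Δλ · cos φ₂ = -0.086313
x = cos φ₁ sin φ₂ − sin φ₁ cos φ₂ cos Δλ = -0.174509
θ = atan2(y, x) = -153.6827° → 206.3173° (mod 360°)

206.3°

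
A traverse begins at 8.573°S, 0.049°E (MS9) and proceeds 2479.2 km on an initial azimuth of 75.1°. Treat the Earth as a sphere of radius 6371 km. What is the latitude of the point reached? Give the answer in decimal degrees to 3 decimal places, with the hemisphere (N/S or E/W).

δ = d/R = 2479.2/6371 = 0.389138 rad
φ₂ = arcsin(sin φ₁ cos δ + cos φ₁ sin δ cos θ)
   = arcsin(-0.14907·0.92524 + 0.98883·0.37939·0.25713) = -2.37619°
λ₂ = λ₁ + atan2(sin θ sin δ cos φ₁, cos δ − sin φ₁ sin φ₂) = 21.57665°

2.376°S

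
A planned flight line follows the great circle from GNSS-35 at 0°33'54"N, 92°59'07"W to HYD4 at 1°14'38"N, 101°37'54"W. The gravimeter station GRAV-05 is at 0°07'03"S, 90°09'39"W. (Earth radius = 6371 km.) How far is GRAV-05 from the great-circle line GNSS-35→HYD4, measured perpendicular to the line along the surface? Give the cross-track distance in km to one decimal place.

GNSS-35: φ = +0.56500°, λ = -92.98528°
HYD4: φ = +1.24389°, λ = -101.63167°
GRAV-05: φ = -0.11750°, λ = -90.16083°
δ₁₃ = central angle GNSS-35→GRAV-05 = 0.050714 rad  (haversine)
θ₁₃ = bearing GNSS-35→GRAV-05 = 103.576°,  θ₁₂ = bearing GNSS-35→HYD4 = 274.550°
dₓₜ = R·arcsin(sin δ₁₃ · sin(θ₁₃ − θ₁₂)) = 6371·arcsin(0.05069·sin(-170.973°)) = -50.670 km
|dₓₜ| = 50.670 km

50.7 km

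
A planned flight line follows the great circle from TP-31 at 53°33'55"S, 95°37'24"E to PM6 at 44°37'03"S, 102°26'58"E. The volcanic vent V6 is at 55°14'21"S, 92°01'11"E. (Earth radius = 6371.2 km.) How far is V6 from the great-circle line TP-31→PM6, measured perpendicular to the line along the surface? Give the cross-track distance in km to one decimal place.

TP-31: φ = -53.56528°, λ = +95.62333°
PM6: φ = -44.61750°, λ = +102.44944°
V6: φ = -55.23917°, λ = +92.01972°
δ₁₃ = central angle TP-31→V6 = 0.046828 rad  (haversine)
θ₁₃ = bearing TP-31→V6 = 229.955°,  θ₁₂ = bearing TP-31→PM6 = 29.185°
dₓₜ = R·arcsin(sin δ₁₃ · sin(θ₁₃ − θ₁₂)) = 6371.2·arcsin(0.04681·sin(200.771°)) = -105.770 km
|dₓₜ| = 105.770 km

105.8 km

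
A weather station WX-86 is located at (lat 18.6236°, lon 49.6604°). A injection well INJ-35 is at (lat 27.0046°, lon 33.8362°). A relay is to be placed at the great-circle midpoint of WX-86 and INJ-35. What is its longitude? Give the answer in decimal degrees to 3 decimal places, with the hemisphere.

Bx = cos φ₂ cos Δλ = 0.857205,  By = cos φ₂ sin Δλ = -0.242956
φₘ = atan2(sin φ₁ + sin φ₂, √((cos φ₁ + Bx)² + By²)) = 23.01044°
λₘ = λ₁ + atan2(By, cos φ₁ + Bx) = 41.99372°

41.994°E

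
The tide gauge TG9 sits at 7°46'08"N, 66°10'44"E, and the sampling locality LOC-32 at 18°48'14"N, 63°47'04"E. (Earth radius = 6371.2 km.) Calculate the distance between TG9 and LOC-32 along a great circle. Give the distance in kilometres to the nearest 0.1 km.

TG9: φ = +7.76889°, λ = +66.17889°
LOC-32: φ = +18.80389°, λ = +63.78444°
Δφ = 11.0350°,  Δλ = -2.3944°
a = sin²(Δφ/2) + cos φ₁ cos φ₂ sin²(Δλ/2) = 0.009654
c = 2·arcsin(√a) = 0.196830 rad = 11.2775°
d = R·c = 6371.2 × 0.196830 = 1254.0 km

1254.0 km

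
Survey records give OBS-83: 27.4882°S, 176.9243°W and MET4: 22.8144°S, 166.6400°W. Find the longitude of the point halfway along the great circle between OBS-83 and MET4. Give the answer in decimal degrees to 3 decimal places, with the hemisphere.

171.683°W

Bx = cos φ₂ cos Δλ = 0.906957,  By = cos φ₂ sin Δλ = 0.164565
φₘ = atan2(sin φ₁ + sin φ₂, √((cos φ₁ + Bx)² + By²)) = -25.24027°
λₘ = λ₁ + atan2(By, cos φ₁ + Bx) = -171.68336°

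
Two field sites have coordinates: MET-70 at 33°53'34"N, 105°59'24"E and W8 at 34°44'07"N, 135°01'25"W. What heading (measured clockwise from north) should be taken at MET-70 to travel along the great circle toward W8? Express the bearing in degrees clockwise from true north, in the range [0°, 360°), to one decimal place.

46.0°

MET-70: φ = +33.89278°, λ = +105.99000°
W8: φ = +34.73528°, λ = -135.02361°
Δλ = 118.9864°
y = sin Δλ · cos φ₂ = 0.718851
x = cos φ₁ sin φ₂ − sin φ₁ cos φ₂ cos Δλ = 0.695045
θ = atan2(y, x) = 45.9646° → 45.9646° (mod 360°)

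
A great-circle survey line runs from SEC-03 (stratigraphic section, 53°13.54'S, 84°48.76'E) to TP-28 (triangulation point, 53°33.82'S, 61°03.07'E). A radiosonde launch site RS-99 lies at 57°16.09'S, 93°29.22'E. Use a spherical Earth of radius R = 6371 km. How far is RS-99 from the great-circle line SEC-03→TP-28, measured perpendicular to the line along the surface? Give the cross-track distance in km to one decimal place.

571.3 km

SEC-03: φ = -53.22567°, λ = +84.81267°
TP-28: φ = -53.56367°, λ = +61.05117°
RS-99: φ = -57.26817°, λ = +93.48700°
δ₁₃ = central angle SEC-03→RS-99 = 0.111329 rad  (haversine)
θ₁₃ = bearing SEC-03→RS-99 = 132.776°,  θ₁₂ = bearing SEC-03→TP-28 = 259.067°
dₓₜ = R·arcsin(sin δ₁₃ · sin(θ₁₃ − θ₁₂)) = 6371·arcsin(0.11110·sin(-126.291°)) = -571.273 km
|dₓₜ| = 571.273 km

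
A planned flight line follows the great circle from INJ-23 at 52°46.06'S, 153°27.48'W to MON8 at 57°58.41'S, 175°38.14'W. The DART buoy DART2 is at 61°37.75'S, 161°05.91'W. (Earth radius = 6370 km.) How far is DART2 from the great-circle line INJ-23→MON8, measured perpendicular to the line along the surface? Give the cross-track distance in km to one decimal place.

648.0 km

INJ-23: φ = -52.76767°, λ = -153.45800°
MON8: φ = -57.97350°, λ = -175.63567°
DART2: φ = -61.62917°, λ = -161.09850°
δ₁₃ = central angle INJ-23→DART2 = 0.170435 rad  (haversine)
θ₁₃ = bearing INJ-23→DART2 = 201.869°,  θ₁₂ = bearing INJ-23→MON8 = 238.646°
dₓₜ = R·arcsin(sin δ₁₃ · sin(θ₁₃ − θ₁₂)) = 6370·arcsin(0.16961·sin(-36.777°)) = -647.965 km
|dₓₜ| = 647.965 km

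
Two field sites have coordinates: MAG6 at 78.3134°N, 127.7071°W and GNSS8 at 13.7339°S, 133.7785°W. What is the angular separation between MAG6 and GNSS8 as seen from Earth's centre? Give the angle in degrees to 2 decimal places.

92.11°

Δφ = -92.0473°,  Δλ = -6.0714°
a = sin²(Δφ/2) + cos φ₁ cos φ₂ sin²(Δλ/2) = 0.518414
c = 2·arcsin(√a) = 1.607633 rad = 92.1106°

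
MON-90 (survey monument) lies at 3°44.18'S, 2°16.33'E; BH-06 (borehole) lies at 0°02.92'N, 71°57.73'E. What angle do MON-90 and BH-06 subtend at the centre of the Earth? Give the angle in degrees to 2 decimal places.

MON-90: φ = -3.73633°, λ = +2.27217°
BH-06: φ = +0.04867°, λ = +71.96217°
Δφ = 3.7850°,  Δλ = 69.6900°
a = sin²(Δφ/2) + cos φ₁ cos φ₂ sin²(Δλ/2) = 0.326847
c = 2·arcsin(√a) = 1.217166 rad = 69.7385°

69.74°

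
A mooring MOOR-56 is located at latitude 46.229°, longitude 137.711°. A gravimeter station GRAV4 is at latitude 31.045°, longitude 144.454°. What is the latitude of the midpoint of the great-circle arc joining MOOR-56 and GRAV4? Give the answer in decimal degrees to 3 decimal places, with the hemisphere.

Bx = cos φ₂ cos Δλ = 0.850836,  By = cos φ₂ sin Δλ = 0.100598
φₘ = atan2(sin φ₁ + sin φ₂, √((cos φ₁ + Bx)² + By²)) = 38.68487°
λₘ = λ₁ + atan2(By, cos φ₁ + Bx) = 141.44212°

38.685°N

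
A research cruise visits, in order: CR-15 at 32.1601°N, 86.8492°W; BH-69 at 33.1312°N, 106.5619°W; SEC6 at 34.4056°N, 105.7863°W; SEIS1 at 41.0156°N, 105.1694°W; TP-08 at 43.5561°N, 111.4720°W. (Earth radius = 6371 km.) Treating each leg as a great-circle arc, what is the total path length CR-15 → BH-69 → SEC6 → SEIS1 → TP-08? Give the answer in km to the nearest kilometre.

3332 km

CR-15→BH-69: c = 0.289768 rad, d = 1846.11 km
BH-69→SEC6: c = 0.024927 rad, d = 158.81 km
SEC6→SEIS1: c = 0.115679 rad, d = 736.99 km
SEIS1→TP-08: c = 0.092638 rad, d = 590.19 km
Total = 1846.11 + 158.81 + 736.99 + 590.19 = 3332.11 km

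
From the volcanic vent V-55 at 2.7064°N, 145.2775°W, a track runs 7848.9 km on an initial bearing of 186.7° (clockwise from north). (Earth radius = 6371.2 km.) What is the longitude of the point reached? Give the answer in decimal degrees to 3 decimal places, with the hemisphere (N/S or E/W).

δ = d/R = 7848.9/6371.2 = 1.231934 rad
φ₂ = arcsin(sin φ₁ cos δ + cos φ₁ sin δ cos θ)
   = arcsin(0.04722·0.33241 + 0.99888·0.94313·-0.99317) = -66.91905°
λ₂ = λ₁ + atan2(sin θ sin δ cos φ₁, cos δ − sin φ₁ sin φ₂) = -161.57840°

161.578°W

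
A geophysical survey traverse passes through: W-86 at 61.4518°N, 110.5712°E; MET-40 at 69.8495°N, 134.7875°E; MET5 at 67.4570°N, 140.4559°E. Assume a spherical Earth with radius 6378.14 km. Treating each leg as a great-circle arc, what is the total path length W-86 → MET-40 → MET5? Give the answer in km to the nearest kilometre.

1787 km

W-86→MET-40: c = 0.225012 rad, d = 1435.16 km
MET-40→MET5: c = 0.055098 rad, d = 351.42 km
Total = 1435.16 + 351.42 = 1786.58 km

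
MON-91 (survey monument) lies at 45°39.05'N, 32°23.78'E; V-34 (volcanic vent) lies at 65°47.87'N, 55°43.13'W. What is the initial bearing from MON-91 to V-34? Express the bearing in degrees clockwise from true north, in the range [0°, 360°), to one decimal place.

326.9°

MON-91: φ = +45.65083°, λ = +32.39633°
V-34: φ = +65.79783°, λ = -55.71883°
Δλ = -88.1152°
y = sin Δλ · cos φ₂ = -0.409736
x = cos φ₁ sin φ₂ − sin φ₁ cos φ₂ cos Δλ = 0.627946
θ = atan2(y, x) = -33.1245° → 326.8755° (mod 360°)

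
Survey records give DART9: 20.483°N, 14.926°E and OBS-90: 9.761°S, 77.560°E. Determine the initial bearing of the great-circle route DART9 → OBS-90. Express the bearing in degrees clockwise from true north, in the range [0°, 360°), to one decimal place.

Δλ = 62.6340°
y = sin Δλ · cos φ₂ = 0.875232
x = cos φ₁ sin φ₂ − sin φ₁ cos φ₂ cos Δλ = -0.317344
θ = atan2(y, x) = 109.9298° → 109.9298° (mod 360°)

109.9°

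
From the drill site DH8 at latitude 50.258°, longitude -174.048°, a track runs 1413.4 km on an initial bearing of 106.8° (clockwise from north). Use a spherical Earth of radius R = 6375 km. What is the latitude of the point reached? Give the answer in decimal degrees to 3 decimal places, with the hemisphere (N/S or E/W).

45.192°N

δ = d/R = 1413.4/6375 = 0.221710 rad
φ₂ = arcsin(sin φ₁ cos δ + cos φ₁ sin δ cos θ)
   = arcsin(0.76893·0.97552 + 0.63933·0.21990·-0.28903) = 45.19226°
λ₂ = λ₁ + atan2(sin θ sin δ cos φ₁, cos δ − sin φ₁ sin φ₂) = -156.66764°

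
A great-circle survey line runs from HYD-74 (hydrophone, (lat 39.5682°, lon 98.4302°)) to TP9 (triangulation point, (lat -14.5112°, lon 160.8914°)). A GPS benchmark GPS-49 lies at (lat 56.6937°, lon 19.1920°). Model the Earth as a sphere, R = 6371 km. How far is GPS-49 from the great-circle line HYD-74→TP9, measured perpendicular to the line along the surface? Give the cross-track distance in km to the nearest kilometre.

1565 km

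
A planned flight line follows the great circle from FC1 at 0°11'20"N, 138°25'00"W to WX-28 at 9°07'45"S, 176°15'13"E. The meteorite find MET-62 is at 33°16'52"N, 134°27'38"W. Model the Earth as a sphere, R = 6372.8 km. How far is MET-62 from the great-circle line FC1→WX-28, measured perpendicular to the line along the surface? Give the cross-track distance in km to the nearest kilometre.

3480 km

FC1: φ = +0.18889°, λ = -138.41667°
WX-28: φ = -9.12917°, λ = +176.25361°
MET-62: φ = +33.28111°, λ = -134.46056°
δ₁₃ = central angle FC1→MET-62 = 0.581206 rad  (haversine)
θ₁₃ = bearing FC1→MET-62 = 6.030°,  θ₁₂ = bearing FC1→WX-28 = 257.090°
dₓₜ = R·arcsin(sin δ₁₃ · sin(θ₁₃ − θ₁₂)) = 6372.8·arcsin(0.54903·sin(-251.060°)) = 3479.796 km
|dₓₜ| = 3479.796 km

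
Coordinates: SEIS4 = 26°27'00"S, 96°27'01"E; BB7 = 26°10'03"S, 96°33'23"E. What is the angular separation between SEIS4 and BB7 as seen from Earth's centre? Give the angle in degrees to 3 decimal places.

0.298°

SEIS4: φ = -26.45000°, λ = +96.45028°
BB7: φ = -26.16750°, λ = +96.55639°
Δφ = 0.2825°,  Δλ = 0.1061°
a = sin²(Δφ/2) + cos φ₁ cos φ₂ sin²(Δλ/2) = 0.000007
c = 2·arcsin(√a) = 0.005203 rad = 0.2981°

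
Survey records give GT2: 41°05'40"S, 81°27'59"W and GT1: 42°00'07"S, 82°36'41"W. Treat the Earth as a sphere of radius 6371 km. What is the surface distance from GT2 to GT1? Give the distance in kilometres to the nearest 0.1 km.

138.8 km

GT2: φ = -41.09444°, λ = -81.46639°
GT1: φ = -42.00194°, λ = -82.61139°
Δφ = -0.9075°,  Δλ = -1.1450°
a = sin²(Δφ/2) + cos φ₁ cos φ₂ sin²(Δλ/2) = 0.000119
c = 2·arcsin(√a) = 0.021784 rad = 1.2481°
d = R·c = 6371 × 0.021784 = 138.8 km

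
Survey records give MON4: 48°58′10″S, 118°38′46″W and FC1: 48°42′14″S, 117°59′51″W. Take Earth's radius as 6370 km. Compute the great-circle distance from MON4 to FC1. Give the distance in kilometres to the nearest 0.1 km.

MON4: φ = -48.96944°, λ = -118.64611°
FC1: φ = -48.70389°, λ = -117.99750°
Δφ = 0.2656°,  Δλ = 0.6486°
a = sin²(Δφ/2) + cos φ₁ cos φ₂ sin²(Δλ/2) = 0.000019
c = 2·arcsin(√a) = 0.008775 rad = 0.5028°
d = R·c = 6370 × 0.008775 = 55.9 km

55.9 km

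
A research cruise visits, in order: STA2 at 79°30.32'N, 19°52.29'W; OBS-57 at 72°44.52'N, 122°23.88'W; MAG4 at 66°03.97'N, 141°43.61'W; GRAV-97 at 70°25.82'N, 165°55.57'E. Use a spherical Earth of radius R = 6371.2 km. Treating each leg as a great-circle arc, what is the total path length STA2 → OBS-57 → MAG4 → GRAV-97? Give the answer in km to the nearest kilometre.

STA2: φ = +79.50533°, λ = -19.87150°
OBS-57: φ = +72.74200°, λ = -122.39800°
MAG4: φ = +66.06617°, λ = -141.72683°
GRAV-97: φ = +70.43033°, λ = +165.92617°
STA2→OBS-57: c = 0.383707 rad, d = 2444.67 km
OBS-57→MAG4: c = 0.164893 rad, d = 1050.57 km
MAG4→GRAV-97: c = 0.335563 rad, d = 2137.94 km
Total = 2444.67 + 1050.57 + 2137.94 = 5633.18 km

5633 km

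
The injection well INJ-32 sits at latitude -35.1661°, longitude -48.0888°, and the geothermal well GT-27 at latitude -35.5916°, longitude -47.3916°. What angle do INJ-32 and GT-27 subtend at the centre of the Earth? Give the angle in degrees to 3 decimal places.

0.710°

Δφ = -0.4255°,  Δλ = 0.6972°
a = sin²(Δφ/2) + cos φ₁ cos φ₂ sin²(Δλ/2) = 0.000038
c = 2·arcsin(√a) = 0.012393 rad = 0.7101°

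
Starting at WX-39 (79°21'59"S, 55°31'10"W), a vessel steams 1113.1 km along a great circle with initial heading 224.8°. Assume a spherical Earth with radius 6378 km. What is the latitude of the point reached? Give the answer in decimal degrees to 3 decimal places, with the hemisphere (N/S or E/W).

82.152°S

WX-39: φ = -79.36639°, λ = -55.51944°
δ = d/R = 1113.1/6378 = 0.174522 rad
φ₂ = arcsin(sin φ₁ cos δ + cos φ₁ sin δ cos θ)
   = arcsin(-0.98283·0.98481 + 0.18453·0.17364·-0.70957) = -82.15171°
λ₂ = λ₁ + atan2(sin θ sin δ cos φ₁, cos δ − sin φ₁ sin φ₂) = -119.15801°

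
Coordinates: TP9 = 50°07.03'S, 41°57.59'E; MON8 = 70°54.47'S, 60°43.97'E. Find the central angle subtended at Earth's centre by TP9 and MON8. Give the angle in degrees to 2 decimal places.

22.52°

TP9: φ = -50.11717°, λ = +41.95983°
MON8: φ = -70.90783°, λ = +60.73283°
Δφ = -20.7907°,  Δλ = 18.7730°
a = sin²(Δφ/2) + cos φ₁ cos φ₂ sin²(Δλ/2) = 0.038137
c = 2·arcsin(√a) = 0.393101 rad = 22.5230°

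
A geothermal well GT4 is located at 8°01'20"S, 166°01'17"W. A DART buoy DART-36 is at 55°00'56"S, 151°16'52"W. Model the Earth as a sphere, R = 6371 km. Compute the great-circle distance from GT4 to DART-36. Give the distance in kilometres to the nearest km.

GT4: φ = -8.02222°, λ = -166.02139°
DART-36: φ = -55.01556°, λ = -151.28111°
Δφ = -46.9933°,  Δλ = 14.7403°
a = sin²(Δφ/2) + cos φ₁ cos φ₂ sin²(Δλ/2) = 0.168301
c = 2·arcsin(√a) = 0.845445 rad = 48.4404°
d = R·c = 6371 × 0.845445 = 5386.3 km

5386 km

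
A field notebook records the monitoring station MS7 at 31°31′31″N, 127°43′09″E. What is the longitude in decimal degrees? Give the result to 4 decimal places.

127.7192°E

127° + 43′/60 + 9″/3600 = 127 + 0.71667 + 0.00250 = 127.7192°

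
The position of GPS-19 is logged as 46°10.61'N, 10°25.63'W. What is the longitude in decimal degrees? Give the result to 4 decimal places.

10.4272°W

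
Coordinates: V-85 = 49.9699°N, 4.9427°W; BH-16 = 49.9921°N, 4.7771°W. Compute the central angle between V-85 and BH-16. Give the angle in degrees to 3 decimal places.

Δφ = 0.0222°,  Δλ = 0.1656°
a = sin²(Δφ/2) + cos φ₁ cos φ₂ sin²(Δλ/2) = 0.000001
c = 2·arcsin(√a) = 0.001899 rad = 0.1088°

0.109°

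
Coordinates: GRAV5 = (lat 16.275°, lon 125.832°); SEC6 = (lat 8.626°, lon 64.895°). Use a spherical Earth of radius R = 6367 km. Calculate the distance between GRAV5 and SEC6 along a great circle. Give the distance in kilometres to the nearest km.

6645 km

Δφ = -7.6490°,  Δλ = -60.9370°
a = sin²(Δφ/2) + cos φ₁ cos φ₂ sin²(Δλ/2) = 0.248468
c = 2·arcsin(√a) = 1.043657 rad = 59.7971°
d = R·c = 6367 × 1.043657 = 6645.0 km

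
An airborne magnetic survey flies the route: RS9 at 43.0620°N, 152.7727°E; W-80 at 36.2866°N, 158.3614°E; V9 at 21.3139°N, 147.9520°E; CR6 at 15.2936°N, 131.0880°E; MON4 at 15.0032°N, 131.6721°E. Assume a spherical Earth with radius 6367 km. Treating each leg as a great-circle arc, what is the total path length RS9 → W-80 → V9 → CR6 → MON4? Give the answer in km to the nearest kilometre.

4806 km

RS9→W-80: c = 0.139994 rad, d = 891.34 km
W-80→V9: c = 0.305522 rad, d = 1945.26 km
V9→CR6: c = 0.298288 rad, d = 1899.20 km
CR6→MON4: c = 0.011069 rad, d = 70.48 km
Total = 891.34 + 1945.26 + 1899.20 + 70.48 = 4806.28 km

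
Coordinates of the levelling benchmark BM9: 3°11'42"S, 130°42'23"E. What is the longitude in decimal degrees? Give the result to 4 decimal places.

130° + 42′/60 + 23″/3600 = 130 + 0.70000 + 0.00639 = 130.7064°

130.7064°E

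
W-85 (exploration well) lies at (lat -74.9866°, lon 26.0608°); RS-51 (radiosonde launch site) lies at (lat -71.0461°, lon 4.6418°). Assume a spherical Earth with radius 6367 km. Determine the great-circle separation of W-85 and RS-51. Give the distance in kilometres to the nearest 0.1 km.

814.7 km

Δφ = 3.9405°,  Δλ = -21.4190°
a = sin²(Δφ/2) + cos φ₁ cos φ₂ sin²(Δλ/2) = 0.004088
c = 2·arcsin(√a) = 0.127956 rad = 7.3313°
d = R·c = 6367 × 0.127956 = 814.7 km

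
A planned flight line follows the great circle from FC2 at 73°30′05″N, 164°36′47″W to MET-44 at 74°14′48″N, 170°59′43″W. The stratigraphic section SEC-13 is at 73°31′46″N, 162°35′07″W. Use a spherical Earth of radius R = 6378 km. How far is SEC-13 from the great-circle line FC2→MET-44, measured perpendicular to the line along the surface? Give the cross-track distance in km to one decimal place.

31.7 km

FC2: φ = +73.50139°, λ = -164.61306°
MET-44: φ = +74.24667°, λ = -170.99528°
SEC-13: φ = +73.52944°, λ = -162.58528°
δ₁₃ = central angle FC2→SEC-13 = 0.010054 rad  (haversine)
θ₁₃ = bearing FC2→SEC-13 = 86.237°,  θ₁₂ = bearing FC2→MET-44 = 295.848°
dₓₜ = R·arcsin(sin δ₁₃ · sin(θ₁₃ − θ₁₂)) = 6378·arcsin(0.01005·sin(-209.611°)) = 31.684 km
|dₓₜ| = 31.684 km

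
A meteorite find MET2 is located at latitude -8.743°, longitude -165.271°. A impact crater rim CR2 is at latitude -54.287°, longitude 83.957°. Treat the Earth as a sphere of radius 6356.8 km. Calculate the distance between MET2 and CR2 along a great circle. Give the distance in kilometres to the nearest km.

10502 km

Δφ = -45.5440°,  Δλ = -110.7720°
a = sin²(Δφ/2) + cos φ₁ cos φ₂ sin²(Δλ/2) = 0.540597
c = 2·arcsin(√a) = 1.652080 rad = 94.6572°
d = R·c = 6356.8 × 1.652080 = 10501.9 km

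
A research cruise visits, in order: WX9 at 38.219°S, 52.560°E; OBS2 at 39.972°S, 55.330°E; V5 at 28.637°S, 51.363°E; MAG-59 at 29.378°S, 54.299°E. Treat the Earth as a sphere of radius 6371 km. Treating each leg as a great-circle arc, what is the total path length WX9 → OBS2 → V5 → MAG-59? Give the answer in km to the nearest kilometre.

1917 km

WX9→OBS2: c = 0.048409 rad, d = 308.42 km
OBS2→V5: c = 0.205871 rad, d = 1311.61 km
V5→MAG-59: c = 0.046642 rad, d = 297.16 km
Total = 308.42 + 1311.61 + 297.16 = 1917.18 km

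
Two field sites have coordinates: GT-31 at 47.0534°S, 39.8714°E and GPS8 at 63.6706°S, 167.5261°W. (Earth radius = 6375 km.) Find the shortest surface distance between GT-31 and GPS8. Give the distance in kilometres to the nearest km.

7475 km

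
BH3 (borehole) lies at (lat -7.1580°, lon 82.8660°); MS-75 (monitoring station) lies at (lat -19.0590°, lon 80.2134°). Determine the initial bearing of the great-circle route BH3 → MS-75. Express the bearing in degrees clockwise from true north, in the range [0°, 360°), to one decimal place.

Δλ = -2.6526°
y = sin Δλ · cos φ₂ = -0.043743
x = cos φ₁ sin φ₂ − sin φ₁ cos φ₂ cos Δλ = -0.206347
θ = atan2(y, x) = -168.0312° → 191.9688° (mod 360°)

192.0°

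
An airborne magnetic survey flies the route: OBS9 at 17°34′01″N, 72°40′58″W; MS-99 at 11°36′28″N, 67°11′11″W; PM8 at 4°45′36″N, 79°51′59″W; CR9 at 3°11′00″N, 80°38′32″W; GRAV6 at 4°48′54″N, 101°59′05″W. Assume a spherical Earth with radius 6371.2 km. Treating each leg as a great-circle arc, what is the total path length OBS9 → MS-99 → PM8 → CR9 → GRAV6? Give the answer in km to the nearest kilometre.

OBS9: φ = +17.56694°, λ = -72.68278°
MS-99: φ = +11.60778°, λ = -67.18639°
PM8: φ = +4.76000°, λ = -79.86639°
CR9: φ = +3.18333°, λ = -80.64222°
GRAV6: φ = +4.81500°, λ = -101.98472°
OBS9→MS-99: c = 0.139379 rad, d = 888.01 km
MS-99→PM8: c = 0.249407 rad, d = 1589.02 km
PM8→CR9: c = 0.030655 rad, d = 195.31 km
CR9→GRAV6: c = 0.372656 rad, d = 2374.27 km
Total = 888.01 + 1589.02 + 195.31 + 2374.27 = 5046.61 km

5047 km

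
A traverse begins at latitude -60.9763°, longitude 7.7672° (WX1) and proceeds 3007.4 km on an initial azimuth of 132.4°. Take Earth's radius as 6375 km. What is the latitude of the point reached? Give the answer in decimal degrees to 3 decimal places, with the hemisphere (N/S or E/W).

68.061°S

δ = d/R = 3007.4/6375 = 0.471749 rad
φ₂ = arcsin(sin φ₁ cos δ + cos φ₁ sin δ cos θ)
   = arcsin(-0.87442·0.89077 + 0.48517·0.45444·-0.67430) = -68.06116°
λ₂ = λ₁ + atan2(sin θ sin δ cos φ₁, cos δ − sin φ₁ sin φ₂) = 71.69133°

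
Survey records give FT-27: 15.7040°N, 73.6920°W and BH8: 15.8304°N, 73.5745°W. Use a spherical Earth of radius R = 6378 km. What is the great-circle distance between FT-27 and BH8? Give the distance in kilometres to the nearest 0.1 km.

Δφ = 0.1264°,  Δλ = 0.1175°
a = sin²(Δφ/2) + cos φ₁ cos φ₂ sin²(Δλ/2) = 0.000002
c = 2·arcsin(√a) = 0.002960 rad = 0.1696°
d = R·c = 6378 × 0.002960 = 18.9 km

18.9 km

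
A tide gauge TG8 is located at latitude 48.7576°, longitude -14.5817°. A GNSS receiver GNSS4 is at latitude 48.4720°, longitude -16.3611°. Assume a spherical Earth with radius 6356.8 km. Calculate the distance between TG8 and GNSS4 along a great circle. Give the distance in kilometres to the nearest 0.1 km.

Δφ = -0.2856°,  Δλ = -1.7794°
a = sin²(Δφ/2) + cos φ₁ cos φ₂ sin²(Δλ/2) = 0.000112
c = 2·arcsin(√a) = 0.021128 rad = 1.2105°
d = R·c = 6356.8 × 0.021128 = 134.3 km

134.3 km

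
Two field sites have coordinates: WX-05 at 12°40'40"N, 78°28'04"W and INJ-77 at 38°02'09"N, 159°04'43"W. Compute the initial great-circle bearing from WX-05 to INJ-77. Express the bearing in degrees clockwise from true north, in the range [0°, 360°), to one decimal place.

306.4°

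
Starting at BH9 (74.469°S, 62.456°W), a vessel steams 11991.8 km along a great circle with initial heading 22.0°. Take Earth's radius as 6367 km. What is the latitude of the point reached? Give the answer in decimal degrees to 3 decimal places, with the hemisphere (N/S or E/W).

δ = d/R = 11991.8/6367 = 1.883430 rad
φ₂ = arcsin(sin φ₁ cos δ + cos φ₁ sin δ cos θ)
   = arcsin(-0.96349·-0.30757 + 0.26776·0.95153·0.92718) = 32.17884°
λ₂ = λ₁ + atan2(sin θ sin δ cos φ₁, cos δ − sin φ₁ sin φ₂) = -37.54945°

32.179°N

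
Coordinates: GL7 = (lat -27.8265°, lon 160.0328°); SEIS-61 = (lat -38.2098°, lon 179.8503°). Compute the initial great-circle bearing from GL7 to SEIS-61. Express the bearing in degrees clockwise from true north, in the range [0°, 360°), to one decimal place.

127.2°

Δλ = 19.8175°
y = sin Δλ · cos φ₂ = 0.266389
x = cos φ₁ sin φ₂ − sin φ₁ cos φ₂ cos Δλ = -0.201954
θ = atan2(y, x) = 127.1664° → 127.1664° (mod 360°)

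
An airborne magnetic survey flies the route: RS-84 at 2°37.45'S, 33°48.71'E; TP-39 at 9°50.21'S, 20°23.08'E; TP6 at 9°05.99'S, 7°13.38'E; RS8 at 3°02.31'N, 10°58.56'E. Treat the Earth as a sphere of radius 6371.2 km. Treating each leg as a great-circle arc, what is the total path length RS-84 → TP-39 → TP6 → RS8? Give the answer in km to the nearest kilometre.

RS-84: φ = -2.62417°, λ = +33.81183°
TP-39: φ = -9.83683°, λ = +20.38467°
TP6: φ = -9.09983°, λ = +7.22300°
RS8: φ = +3.03850°, λ = +10.97600°
RS-84→TP-39: c = 0.264654 rad, d = 1686.17 km
TP-39→TP6: c = 0.226935 rad, d = 1445.85 km
TP6→RS8: c = 0.221685 rad, d = 1412.40 km
Total = 1686.17 + 1445.85 + 1412.40 = 4544.41 km

4544 km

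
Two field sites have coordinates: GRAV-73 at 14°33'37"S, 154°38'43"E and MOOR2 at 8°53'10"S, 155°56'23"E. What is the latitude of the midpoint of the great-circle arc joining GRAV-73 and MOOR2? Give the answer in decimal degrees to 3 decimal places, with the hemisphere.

GRAV-73: φ = -14.56028°, λ = +154.64528°
MOOR2: φ = -8.88611°, λ = +155.93972°
Bx = cos φ₂ cos Δλ = 0.987745,  By = cos φ₂ sin Δλ = 0.022319
φₘ = atan2(sin φ₁ + sin φ₂, √((cos φ₁ + Bx)² + By²)) = -11.72392°
λₘ = λ₁ + atan2(By, cos φ₁ + Bx) = 155.29916°

11.724°S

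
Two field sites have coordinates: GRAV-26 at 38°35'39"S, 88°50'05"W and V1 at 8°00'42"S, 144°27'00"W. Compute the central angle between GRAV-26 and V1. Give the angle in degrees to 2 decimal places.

GRAV-26: φ = -38.59417°, λ = -88.83472°
V1: φ = -8.01167°, λ = -144.45000°
Δφ = 30.5825°,  Δλ = -55.6153°
a = sin²(Δφ/2) + cos φ₁ cos φ₂ sin²(Δλ/2) = 0.237985
c = 2·arcsin(√a) = 1.019219 rad = 58.3970°

58.40°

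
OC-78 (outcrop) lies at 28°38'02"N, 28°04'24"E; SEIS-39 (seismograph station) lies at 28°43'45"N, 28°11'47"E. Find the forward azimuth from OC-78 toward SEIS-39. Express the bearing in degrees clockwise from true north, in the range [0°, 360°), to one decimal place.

OC-78: φ = +28.63389°, λ = +28.07333°
SEIS-39: φ = +28.72917°, λ = +28.19639°
Δλ = 0.1231°
y = sin Δλ · cos φ₂ = 0.001883
x = cos φ₁ sin φ₂ − sin φ₁ cos φ₂ cos Δλ = 0.001664
θ = atan2(y, x) = 48.5403° → 48.5403° (mod 360°)

48.5°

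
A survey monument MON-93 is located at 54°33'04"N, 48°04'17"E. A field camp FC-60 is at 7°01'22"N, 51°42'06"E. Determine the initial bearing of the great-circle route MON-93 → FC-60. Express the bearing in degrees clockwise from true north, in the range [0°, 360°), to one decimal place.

MON-93: φ = +54.55111°, λ = +48.07139°
FC-60: φ = +7.02278°, λ = +51.70167°
Δλ = 3.6303°
y = sin Δλ · cos φ₂ = 0.062843
x = cos φ₁ sin φ₂ − sin φ₁ cos φ₂ cos Δλ = -0.735989
θ = atan2(y, x) = 175.1196° → 175.1196° (mod 360°)

175.1°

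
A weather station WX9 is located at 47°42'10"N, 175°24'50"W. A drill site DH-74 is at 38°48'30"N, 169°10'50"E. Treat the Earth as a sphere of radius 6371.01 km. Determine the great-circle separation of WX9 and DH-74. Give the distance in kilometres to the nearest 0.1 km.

1587.1 km

WX9: φ = +47.70278°, λ = -175.41389°
DH-74: φ = +38.80833°, λ = +169.18056°
Δφ = -8.8944°,  Δλ = -15.4056°
a = sin²(Δφ/2) + cos φ₁ cos φ₂ sin²(Δλ/2) = 0.015434
c = 2·arcsin(√a) = 0.249109 rad = 14.2729°
d = R·c = 6371.01 × 0.249109 = 1587.1 km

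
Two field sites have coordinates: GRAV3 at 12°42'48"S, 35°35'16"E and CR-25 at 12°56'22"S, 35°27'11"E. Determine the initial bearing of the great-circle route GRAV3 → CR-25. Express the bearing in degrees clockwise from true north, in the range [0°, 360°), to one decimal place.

210.1°

GRAV3: φ = -12.71333°, λ = +35.58778°
CR-25: φ = -12.93944°, λ = +35.45306°
Δλ = -0.1347°
y = sin Δλ · cos φ₂ = -0.002292
x = cos φ₁ sin φ₂ − sin φ₁ cos φ₂ cos Δλ = -0.003947
θ = atan2(y, x) = -149.8602° → 210.1398° (mod 360°)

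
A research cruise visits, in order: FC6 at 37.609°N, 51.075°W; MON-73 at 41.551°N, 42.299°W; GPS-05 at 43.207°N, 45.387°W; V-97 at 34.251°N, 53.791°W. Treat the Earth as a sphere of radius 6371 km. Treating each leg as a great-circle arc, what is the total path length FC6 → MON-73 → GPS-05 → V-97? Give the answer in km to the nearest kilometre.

2416 km

FC6→MON-73: c = 0.136537 rad, d = 869.88 km
MON-73→GPS-05: c = 0.049192 rad, d = 313.40 km
GPS-05→V-97: c = 0.193492 rad, d = 1232.74 km
Total = 869.88 + 313.40 + 1232.74 = 2416.02 km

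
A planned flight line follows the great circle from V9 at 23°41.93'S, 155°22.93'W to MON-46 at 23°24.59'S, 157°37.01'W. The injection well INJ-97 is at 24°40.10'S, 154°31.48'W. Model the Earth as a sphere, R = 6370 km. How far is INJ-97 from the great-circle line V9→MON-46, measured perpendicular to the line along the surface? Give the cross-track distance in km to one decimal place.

V9: φ = -23.69883°, λ = -155.38217°
MON-46: φ = -23.40983°, λ = -157.61683°
INJ-97: φ = -24.66833°, λ = -154.52467°
δ₁₃ = central angle V9→INJ-97 = 0.021742 rad  (haversine)
θ₁₃ = bearing V9→INJ-97 = 141.276°,  θ₁₂ = bearing V9→MON-46 = 277.583°
dₓₜ = R·arcsin(sin δ₁₃ · sin(θ₁₃ − θ₁₂)) = 6370·arcsin(0.02174·sin(-136.306°)) = -95.669 km
|dₓₜ| = 95.669 km

95.7 km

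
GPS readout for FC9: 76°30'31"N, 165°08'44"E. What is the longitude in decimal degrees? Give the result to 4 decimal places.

165° + 8′/60 + 44″/3600 = 165 + 0.13333 + 0.01222 = 165.1456°

165.1456°E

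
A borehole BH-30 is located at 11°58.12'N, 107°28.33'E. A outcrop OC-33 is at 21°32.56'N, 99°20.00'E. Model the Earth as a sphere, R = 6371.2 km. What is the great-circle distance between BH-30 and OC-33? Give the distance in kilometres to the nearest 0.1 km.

BH-30: φ = +11.96867°, λ = +107.47217°
OC-33: φ = +21.54267°, λ = +99.33333°
Δφ = 9.5740°,  Δλ = -8.1388°
a = sin²(Δφ/2) + cos φ₁ cos φ₂ sin²(Δλ/2) = 0.011547
c = 2·arcsin(√a) = 0.215326 rad = 12.3373°
d = R·c = 6371.2 × 0.215326 = 1371.9 km

1371.9 km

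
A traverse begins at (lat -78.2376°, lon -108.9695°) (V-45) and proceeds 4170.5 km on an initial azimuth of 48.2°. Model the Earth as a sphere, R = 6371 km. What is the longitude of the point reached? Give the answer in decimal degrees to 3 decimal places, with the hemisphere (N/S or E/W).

69.895°W

δ = d/R = 4170.5/6371 = 0.654607 rad
φ₂ = arcsin(sin φ₁ cos δ + cos φ₁ sin δ cos θ)
   = arcsin(-0.97900·0.79329 + 0.20385·0.60885·0.66653) = -43.93981°
λ₂ = λ₁ + atan2(sin θ sin δ cos φ₁, cos δ − sin φ₁ sin φ₂) = -69.89504°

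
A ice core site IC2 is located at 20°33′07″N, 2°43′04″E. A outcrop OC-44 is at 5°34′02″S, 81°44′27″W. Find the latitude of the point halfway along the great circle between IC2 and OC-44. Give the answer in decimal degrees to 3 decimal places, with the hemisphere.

IC2: φ = +20.55194°, λ = +2.71778°
OC-44: φ = -5.56722°, λ = -81.74083°
Bx = cos φ₂ cos Δλ = 0.096109,  By = cos φ₂ sin Δλ = -0.990632
φₘ = atan2(sin φ₁ + sin φ₂, √((cos φ₁ + Bx)² + By²)) = 10.06777°
λₘ = λ₁ + atan2(By, cos φ₁ + Bx) = -41.09768°

10.068°N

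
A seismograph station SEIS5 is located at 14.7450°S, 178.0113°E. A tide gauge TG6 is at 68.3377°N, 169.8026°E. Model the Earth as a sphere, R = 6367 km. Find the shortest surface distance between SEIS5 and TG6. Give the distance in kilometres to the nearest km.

9256 km

Δφ = 83.0827°,  Δλ = -8.2087°
a = sin²(Δφ/2) + cos φ₁ cos φ₂ sin²(Δλ/2) = 0.441610
c = 2·arcsin(√a) = 1.453750 rad = 83.2937°
d = R·c = 6367 × 1.453750 = 9256.0 km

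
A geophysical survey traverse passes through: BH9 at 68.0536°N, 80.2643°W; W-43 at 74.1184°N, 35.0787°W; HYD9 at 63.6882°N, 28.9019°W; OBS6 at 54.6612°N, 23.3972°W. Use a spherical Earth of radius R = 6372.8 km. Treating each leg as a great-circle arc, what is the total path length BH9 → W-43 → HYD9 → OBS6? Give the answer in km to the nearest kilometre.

3946 km

BH9→W-43: c = 0.268337 rad, d = 1710.06 km
W-43→HYD9: c = 0.185891 rad, d = 1184.64 km
HYD9→OBS6: c = 0.164916 rad, d = 1050.98 km
Total = 1710.06 + 1184.64 + 1050.98 = 3945.68 km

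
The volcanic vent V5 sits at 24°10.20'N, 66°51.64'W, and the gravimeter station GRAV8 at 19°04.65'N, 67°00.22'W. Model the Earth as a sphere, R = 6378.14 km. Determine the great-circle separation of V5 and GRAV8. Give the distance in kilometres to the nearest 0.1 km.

V5: φ = +24.17000°, λ = -66.86067°
GRAV8: φ = +19.07750°, λ = -67.00367°
Δφ = -5.0925°,  Δλ = -0.1430°
a = sin²(Δφ/2) + cos φ₁ cos φ₂ sin²(Δλ/2) = 0.001975
c = 2·arcsin(√a) = 0.088911 rad = 5.0942°
d = R·c = 6378.14 × 0.088911 = 567.1 km

567.1 km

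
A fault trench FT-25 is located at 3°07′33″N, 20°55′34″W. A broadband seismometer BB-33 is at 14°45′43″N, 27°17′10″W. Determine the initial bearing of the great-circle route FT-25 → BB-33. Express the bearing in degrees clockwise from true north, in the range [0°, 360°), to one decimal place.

FT-25: φ = +3.12583°, λ = -20.92611°
BB-33: φ = +14.76194°, λ = -27.28611°
Δλ = -6.3600°
y = sin Δλ · cos φ₂ = -0.107119
x = cos φ₁ sin φ₂ − sin φ₁ cos φ₂ cos Δλ = 0.202020
θ = atan2(y, x) = -27.9343° → 332.0657° (mod 360°)

332.1°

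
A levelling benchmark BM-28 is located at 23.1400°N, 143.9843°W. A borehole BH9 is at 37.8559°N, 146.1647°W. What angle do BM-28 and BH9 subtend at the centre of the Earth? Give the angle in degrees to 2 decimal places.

14.83°

Δφ = 14.7159°,  Δλ = -2.1804°
a = sin²(Δφ/2) + cos φ₁ cos φ₂ sin²(Δλ/2) = 0.016664
c = 2·arcsin(√a) = 0.258902 rad = 14.8340°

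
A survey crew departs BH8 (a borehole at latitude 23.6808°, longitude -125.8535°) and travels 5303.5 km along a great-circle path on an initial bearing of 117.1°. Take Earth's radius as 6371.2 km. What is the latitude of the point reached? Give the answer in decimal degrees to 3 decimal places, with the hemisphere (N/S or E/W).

δ = d/R = 5303.5/6371.2 = 0.832418 rad
φ₂ = arcsin(sin φ₁ cos δ + cos φ₁ sin δ cos θ)
   = arcsin(0.40164·0.67309 + 0.91580·0.73956·-0.45554) = -2.18893°
λ₂ = λ₁ + atan2(sin θ sin δ cos φ₁, cos δ − sin φ₁ sin φ₂) = -84.64148°

2.189°S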